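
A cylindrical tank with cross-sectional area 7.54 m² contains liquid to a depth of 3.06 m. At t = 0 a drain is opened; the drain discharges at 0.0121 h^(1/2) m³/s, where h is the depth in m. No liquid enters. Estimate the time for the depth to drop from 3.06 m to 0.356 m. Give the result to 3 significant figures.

With no inflow, A dh/dt = −0.0121 √h.
Separate and integrate: 2(√h − √h₀) = −(0.0121/A) t.
t = 2A(√h₀ − √h)/0.0121 = 2·7.54·(√3.06 − √0.356)/0.0121
  = 15.080 × (1.7493 − 0.59666) / 0.0121 = 1436.5 s.

1440 s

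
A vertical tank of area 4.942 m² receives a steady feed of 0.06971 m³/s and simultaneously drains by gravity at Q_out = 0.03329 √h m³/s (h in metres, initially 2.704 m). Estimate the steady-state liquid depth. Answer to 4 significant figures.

4.385 m

Level balance: A dh/dt = 0.06971 − 0.03329 √h. Setting dh/dt = 0:
Q_in = 0.03329 √h_ss ⇒ √h_ss = 0.06971/0.03329 = 2.09402.
h_ss = 2.09402² = 4.38493 m. (Since h₀ = 2.704 m < h_ss, the level will rise toward this value.)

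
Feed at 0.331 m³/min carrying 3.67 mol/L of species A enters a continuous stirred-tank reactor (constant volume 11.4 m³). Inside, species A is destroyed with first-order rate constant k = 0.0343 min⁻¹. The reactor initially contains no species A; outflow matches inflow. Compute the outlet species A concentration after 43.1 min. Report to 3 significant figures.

1.57 mol/L

Species balance: V dC/dt = Q C_in − Q C − k V C.
This is linear with rate a = Q/V + k = 0.063335 min⁻¹.
C_ss = Q C_in/(Q + kV) = 1.6825 mol/L; C(t) = C_ss + (C₀ − C_ss) e^(−a t).
C(43.1) = 1.6825 + (-1.6825)·e^(−0.063335·43.1) = 1.6825 + (-1.6825)·0.065236 = 1.5727 mol/L.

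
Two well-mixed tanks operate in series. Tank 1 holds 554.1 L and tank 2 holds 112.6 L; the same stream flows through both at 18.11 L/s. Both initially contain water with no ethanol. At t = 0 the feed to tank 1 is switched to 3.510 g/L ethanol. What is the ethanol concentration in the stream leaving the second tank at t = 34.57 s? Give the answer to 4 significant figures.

Time constants: τᵢ = Vᵢ/Q for each well-mixed tank.
τ₁ = 554.1/18.11 = 30.5964 s; τ₂ = 112.6/18.11 = 6.21756 s.
Tank 1: C₁ = C_in(1 − e^(−t/τ₁)). Tank 2 (τ₁ ≠ τ₂): C₂ = C_in[1 − (τ₁ e^(−t/τ₁) − τ₂ e^(−t/τ₂))/(τ₁ − τ₂)].
At t = 34.57: e^(−t/τ₁) = 0.323074, e^(−t/τ₂) = 0.00384855.
C₂ = 3.510·[1 − (30.5964·0.323074 − 6.21756·0.00384855)/(24.3788)] = 3.510·0.595511 = 2.09024 g/L.

2.090 g/L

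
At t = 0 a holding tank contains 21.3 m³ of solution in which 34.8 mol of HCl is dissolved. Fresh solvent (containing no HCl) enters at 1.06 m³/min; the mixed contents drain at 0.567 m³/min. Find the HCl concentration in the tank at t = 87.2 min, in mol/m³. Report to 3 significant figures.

0.152 mol/m³

Total volume: dV/dt = Q_in − Q_out = 0.49300 m³/min, so V(t) = 21.3 + 0.49300 t and V(87.2) = 64.290 m³.
No HCl enters, so dm/dt = −Q_out · (m/V).
dm/m = −Q_out dt/(V₀ + 0.49300 t); integrating gives ln(m/m₀) = −(Q_out/(Q_in−Q_out)) ln(V/V₀).
m = m₀ (V₀/V)^(Q_out/(Q_in−Q_out)) = 34.8 × (21.3/64.290)^(1.1501) = 9.7680 mol.
C = m/V = 9.7680/64.290 = 0.15194 mol/m³.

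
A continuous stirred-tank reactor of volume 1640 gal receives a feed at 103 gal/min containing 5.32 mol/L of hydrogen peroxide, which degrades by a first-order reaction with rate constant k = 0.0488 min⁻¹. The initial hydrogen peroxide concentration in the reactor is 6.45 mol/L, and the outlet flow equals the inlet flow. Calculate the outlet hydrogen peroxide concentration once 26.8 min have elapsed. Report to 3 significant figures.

Accumulation = in − out − consumed: V dC/dt = Q C_in − Q C − k V C.
dC/dt = (Q/V) C_in − (Q/V + k) C; effective rate a = Q/V + k = 0.062805 + 0.0488 = 0.11160 min⁻¹.
C_ss = Q C_in/(Q + kV) = 2.9938 mol/L; C(t) = C_ss + (C₀ − C_ss) e^(−a t).
C(26.8) = 2.9938 + (3.4562)·e^(−0.11160·26.8) = 2.9938 + (3.4562)·0.050237 = 3.1674 mol/L.

3.17 mol/L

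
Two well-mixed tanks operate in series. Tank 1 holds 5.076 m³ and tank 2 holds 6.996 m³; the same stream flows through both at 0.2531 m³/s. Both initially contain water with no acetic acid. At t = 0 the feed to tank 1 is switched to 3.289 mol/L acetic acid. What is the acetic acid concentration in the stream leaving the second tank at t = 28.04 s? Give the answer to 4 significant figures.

1.092 mol/L

Time constants: τᵢ = Vᵢ/Q for each well-mixed tank.
τ₁ = 5.076/0.2531 = 20.0553 s; τ₂ = 6.996/0.2531 = 27.6412 s.
Tank 1: C₁ = C_in(1 − e^(−t/τ₁)). Tank 2 (τ₁ ≠ τ₂): C₂ = C_in[1 − (τ₁ e^(−t/τ₁) − τ₂ e^(−t/τ₂))/(τ₁ − τ₂)].
At t = 28.04: e^(−t/τ₁) = 0.247058, e^(−t/τ₂) = 0.362611.
C₂ = 3.289·[1 − (20.0553·0.247058 − 27.6412·0.362611)/(-7.58593)] = 3.289·0.331897 = 1.09161 mol/L.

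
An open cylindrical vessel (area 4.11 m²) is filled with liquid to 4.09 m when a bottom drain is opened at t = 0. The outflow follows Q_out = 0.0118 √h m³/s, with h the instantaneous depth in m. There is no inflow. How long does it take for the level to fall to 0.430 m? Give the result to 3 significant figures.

Unsteady balance on liquid volume: A dh/dt = −0.0118 √h.
This is separable: 2 d(√h)/dt = −0.0118/A, so √h = √h₀ − (0.0118/(2A)) t.
t = 2A(√h₀ − √h)/0.0118 = 2·4.11·(√4.09 − √0.430)/0.0118
  = 8.2200 × (2.0224 − 0.65574) / 0.0118 = 952.01 s.

952 s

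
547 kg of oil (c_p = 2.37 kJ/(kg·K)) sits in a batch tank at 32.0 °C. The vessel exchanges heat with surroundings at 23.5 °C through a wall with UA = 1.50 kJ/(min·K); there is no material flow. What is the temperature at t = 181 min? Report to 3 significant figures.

30.4 °C

Energy balance: M c_p dT/dt = −UA(T − T_amb).
dT/dt = (T_ss − T)/τ with T_ss = T_amb = 23.500 °C, τ = M c_p/UA = 547·2.37/1.50 = 864.26 min.
Integrating: T(t) = T_ss + (T₀ − T_ss) e^(−t/τ).
T(181) = 23.500 + (8.5000)·0.81105 = 30.394 °C.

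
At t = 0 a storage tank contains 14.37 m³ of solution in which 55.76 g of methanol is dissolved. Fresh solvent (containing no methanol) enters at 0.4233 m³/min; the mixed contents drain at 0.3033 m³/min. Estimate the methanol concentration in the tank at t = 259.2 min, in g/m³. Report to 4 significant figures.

Let m(t) be the amount of methanol. Volume: V(t) = V₀ + (Q_in − Q_out) t = 14.37 + 0.120000 t; V(259.2) = 45.4740 m³.
Species balance (pure solvent in): dm/dt = −Q_out · m/V(t).
Separate: dm/m = −Q_out dt/V(t) ⇒ ln(m/m₀) = −(Q_out/(Q_in−Q_out)) ln(V/V₀).
m = m₀ (V₀/V)^(Q_out/(Q_in−Q_out)) = 55.76 × (14.37/45.4740)^(2.52750) = 3.03248 g.
C = m/V = 3.03248/45.4740 = 0.0666861 g/m³.

0.06669 g/m³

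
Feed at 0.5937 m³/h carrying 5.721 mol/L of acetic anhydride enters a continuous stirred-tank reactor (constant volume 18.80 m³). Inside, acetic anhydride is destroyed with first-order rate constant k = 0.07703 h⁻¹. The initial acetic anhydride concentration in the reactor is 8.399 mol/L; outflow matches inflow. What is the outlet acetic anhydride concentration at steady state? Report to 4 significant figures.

V dC/dt = Q(C_in − C) − k V C.
Steady state (dC/dt = 0): C_ss = Q C_in/(Q + kV) = C_in/(1 + kV/Q).
C_ss = 0.5937·5.721/(0.5937 + 0.07703·18.80) = 3.39656/2.04186 = 1.66346 mol/L.

1.663 mol/L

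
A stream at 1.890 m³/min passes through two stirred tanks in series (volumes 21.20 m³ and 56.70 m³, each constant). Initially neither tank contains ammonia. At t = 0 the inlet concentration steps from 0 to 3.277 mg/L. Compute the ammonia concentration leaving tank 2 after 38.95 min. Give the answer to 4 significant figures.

1.909 mg/L

Each tank obeys Vᵢ dCᵢ/dt = Q(Cᵢ₋₁ − Cᵢ), so τᵢ = Vᵢ/Q.
τ₁ = 21.20/1.890 = 11.2169 min; τ₂ = 56.70/1.890 = 30.0000 min.
Tank 1: C₁ = C_in(1 − e^(−t/τ₁)). Tank 2 (τ₁ ≠ τ₂): C₂ = C_in[1 − (τ₁ e^(−t/τ₁) − τ₂ e^(−t/τ₂))/(τ₁ − τ₂)].
At t = 38.95: e^(−t/τ₁) = 0.0310415, e^(−t/τ₂) = 0.272986.
C₂ = 3.277·[1 − (11.2169·0.0310415 − 30.0000·0.272986)/(-18.7831)] = 3.277·0.582528 = 1.90895 mg/L.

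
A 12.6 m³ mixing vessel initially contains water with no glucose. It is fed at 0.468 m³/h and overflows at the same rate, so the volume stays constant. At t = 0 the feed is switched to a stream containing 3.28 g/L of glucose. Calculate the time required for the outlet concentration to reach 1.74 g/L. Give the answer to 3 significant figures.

Species balance: V dC/dt = Q(C_in − C) ⇒ τ = V/Q = 26.923 h.
C(t) = C_in + (C₀ − C_in) e^(−t/τ). Set C = 1.74 and solve for t:
e^(−t/τ) = (C − C_in)/(C₀ − C_in) = (1.74 − 3.28)/(0 − 3.28) = 0.46951
t = −τ ln(…) = 26.923 × 0.75606 = 20.355 h.

20.4 h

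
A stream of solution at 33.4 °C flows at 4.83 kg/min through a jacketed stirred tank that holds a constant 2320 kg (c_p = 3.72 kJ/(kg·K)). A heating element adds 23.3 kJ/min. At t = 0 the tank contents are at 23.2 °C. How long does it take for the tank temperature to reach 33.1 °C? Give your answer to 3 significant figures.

948 min

M c_p dT/dt = ṁ c_p (T_in − T) + Q̇.
τ = M/ṁ = 480.33 min; T_ss = T_in + Q̇/(ṁ c_p) = 34.697 °C.
T(t) = T_ss + (T₀ − T_ss) e^(−t/τ). Set T = 33.1:
e^(−t/τ) = (33.1 − 34.697)/(23.2 − 34.697) = 0.13889
t = −480.33 · ln(0.13889) = 948.21 min.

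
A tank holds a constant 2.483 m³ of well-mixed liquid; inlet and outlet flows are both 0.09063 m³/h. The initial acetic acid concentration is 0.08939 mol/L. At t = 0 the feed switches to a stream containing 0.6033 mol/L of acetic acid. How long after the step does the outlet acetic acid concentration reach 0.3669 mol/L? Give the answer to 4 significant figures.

Unsteady species balance (constant V, well mixed): V dC/dt = Q(C_in − C), so τ = V/Q = 27.3971 h.
C(t) = C_in + (C₀ − C_in) e^(−t/τ). Set C = 0.3669 and solve for t:
e^(−t/τ) = (C − C_in)/(C₀ − C_in) = (0.3669 − 0.6033)/(0.08939 − 0.6033) = 0.460003
t = −τ ln(…) = 27.3971 × 0.776523 = 21.2745 h.

21.27 h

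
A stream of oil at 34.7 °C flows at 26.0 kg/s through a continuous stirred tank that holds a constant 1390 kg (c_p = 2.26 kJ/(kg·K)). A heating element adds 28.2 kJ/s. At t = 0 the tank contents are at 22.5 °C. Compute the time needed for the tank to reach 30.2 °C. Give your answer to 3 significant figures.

M c_p dT/dt = ṁ c_p (T_in − T) + Q̇.
τ = M/ṁ = 53.462 s; T_ss = T_in + Q̇/(ṁ c_p) = 35.180 °C.
T(t) = T_ss + (T₀ − T_ss) e^(−t/τ). Set T = 30.2:
e^(−t/τ) = (30.2 − 35.180)/(22.5 − 35.180) = 0.39274
t = −53.462 · ln(0.39274) = 49.965 s.

50.0 s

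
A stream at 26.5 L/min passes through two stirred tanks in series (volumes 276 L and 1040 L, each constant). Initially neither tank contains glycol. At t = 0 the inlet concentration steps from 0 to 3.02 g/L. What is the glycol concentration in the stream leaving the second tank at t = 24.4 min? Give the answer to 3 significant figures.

0.917 g/L

Species balance on tank i: dCᵢ/dt = (Cᵢ₋₁ − Cᵢ)/τᵢ with τᵢ = Vᵢ/Q.
τ₁ = 276/26.5 = 10.415 min; τ₂ = 1040/26.5 = 39.245 min.
Tank 1: C₁ = C_in(1 − e^(−t/τ₁)). Tank 2 (τ₁ ≠ τ₂): C₂ = C_in[1 − (τ₁ e^(−t/τ₁) − τ₂ e^(−t/τ₂))/(τ₁ − τ₂)].
At t = 24.4: e^(−t/τ₁) = 0.096063, e^(−t/τ₂) = 0.53701.
C₂ = 3.02·[1 − (10.415·0.096063 − 39.245·0.53701)/(-28.830)] = 3.02·0.30369 = 0.91714 g/L.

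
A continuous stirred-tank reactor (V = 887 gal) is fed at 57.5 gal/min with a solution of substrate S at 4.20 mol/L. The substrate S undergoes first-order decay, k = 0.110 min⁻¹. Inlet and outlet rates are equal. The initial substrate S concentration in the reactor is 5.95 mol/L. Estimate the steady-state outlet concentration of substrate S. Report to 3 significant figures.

1.56 mol/L

Accumulation = in − out − consumed: V dC/dt = Q C_in − Q C − k V C.
At steady state: 0 = Q C_in − (Q + kV) C_ss, so C_ss = Q C_in/(Q + kV).
C_ss = 57.5·4.20/(57.5 + 0.110·887) = 241.50/155.07 = 1.5574 mol/L.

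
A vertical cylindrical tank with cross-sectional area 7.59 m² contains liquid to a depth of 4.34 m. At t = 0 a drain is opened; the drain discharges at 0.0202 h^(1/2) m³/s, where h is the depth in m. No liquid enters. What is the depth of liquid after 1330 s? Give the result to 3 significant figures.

With no inflow, A dh/dt = −0.0202 √h.
Separate and integrate: 2(√h − √h₀) = −(0.0202/A) t.
√h = √4.34 − 0.0202·1330/(2·7.59) = 2.0833 − 1.7698 = 0.31344.
h = 0.31344² = 0.098243 m.

0.0982 m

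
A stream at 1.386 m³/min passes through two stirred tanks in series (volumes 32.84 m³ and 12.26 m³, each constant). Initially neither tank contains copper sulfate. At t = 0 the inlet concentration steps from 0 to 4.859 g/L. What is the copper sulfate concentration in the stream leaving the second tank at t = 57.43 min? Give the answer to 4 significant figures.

4.177 g/L

Species balance on tank i: dCᵢ/dt = (Cᵢ₋₁ − Cᵢ)/τᵢ with τᵢ = Vᵢ/Q.
τ₁ = 32.84/1.386 = 23.6941 min; τ₂ = 12.26/1.386 = 8.84560 min.
Tank 1: C₁ = C_in(1 − e^(−t/τ₁)). Tank 2 (τ₁ ≠ τ₂): C₂ = C_in[1 − (τ₁ e^(−t/τ₁) − τ₂ e^(−t/τ₂))/(τ₁ − τ₂)].
At t = 57.43: e^(−t/τ₁) = 0.0885833, e^(−t/τ₂) = 0.00151477.
C₂ = 4.859·[1 − (23.6941·0.0885833 − 8.84560·0.00151477)/(14.8485)] = 4.859·0.859548 = 4.17654 g/L.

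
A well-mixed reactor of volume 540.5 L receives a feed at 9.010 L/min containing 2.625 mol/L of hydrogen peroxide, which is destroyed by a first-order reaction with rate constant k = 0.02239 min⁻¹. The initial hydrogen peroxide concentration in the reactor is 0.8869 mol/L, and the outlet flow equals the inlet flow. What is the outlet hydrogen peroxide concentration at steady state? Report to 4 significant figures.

1.120 mol/L

Accumulation = in − out − consumed: V dC/dt = Q C_in − Q C − k V C.
Steady state (dC/dt = 0): C_ss = Q C_in/(Q + kV) = C_in/(1 + kV/Q).
C_ss = 9.010·2.625/(9.010 + 0.02239·540.5) = 23.6513/21.1118 = 1.12029 mol/L.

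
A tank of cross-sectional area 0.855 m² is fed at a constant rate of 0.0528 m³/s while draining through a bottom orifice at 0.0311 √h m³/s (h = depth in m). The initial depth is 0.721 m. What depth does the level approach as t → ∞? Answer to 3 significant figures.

2.88 m

Accumulation of liquid (constant cross-section A): A dh/dt = Q_in − 0.0311 √h. At steady state dh/dt = 0:
Q_in = 0.0311 √h_ss ⇒ √h_ss = 0.0528/0.0311 = 1.6977.
h_ss = 1.6977² = 2.8824 m. (Since h₀ = 0.721 m < h_ss, the level will rise toward this value.)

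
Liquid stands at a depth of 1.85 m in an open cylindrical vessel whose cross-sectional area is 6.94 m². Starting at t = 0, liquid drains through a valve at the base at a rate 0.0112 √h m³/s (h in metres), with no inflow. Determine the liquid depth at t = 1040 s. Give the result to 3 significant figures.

Unsteady balance on liquid volume: A dh/dt = −0.0112 √h.
This is separable: 2 d(√h)/dt = −0.0112/A, so √h = √h₀ − (0.0112/(2A)) t.
√h = √1.85 − 0.0112·1040/(2·6.94) = 1.3601 − 0.83919 = 0.52095.
h = 0.52095² = 0.27139 m.

0.271 m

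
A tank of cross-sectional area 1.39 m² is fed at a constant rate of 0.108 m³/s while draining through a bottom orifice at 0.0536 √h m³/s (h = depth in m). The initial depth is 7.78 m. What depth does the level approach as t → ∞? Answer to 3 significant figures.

4.06 m

A dh/dt = Q_in − 0.0536 √h. Steady state requires inflow = outflow:
Q_in = 0.0536 √h_ss ⇒ √h_ss = 0.108/0.0536 = 2.0149.
h_ss = 2.0149² = 4.0599 m. (Since h₀ = 7.78 m > h_ss, the level will fall toward this value.)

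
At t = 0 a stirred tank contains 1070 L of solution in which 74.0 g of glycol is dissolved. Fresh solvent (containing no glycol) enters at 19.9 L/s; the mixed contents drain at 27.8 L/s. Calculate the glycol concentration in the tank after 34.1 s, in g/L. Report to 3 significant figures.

0.0333 g/L

Total volume: dV/dt = Q_in − Q_out = -7.9000 L/s, so V(t) = 1070 − 7.9000 t and V(34.1) = 800.61 L.
Species balance (pure solvent in): dm/dt = −Q_out · m/V(t).
dm/m = −Q_out dt/(V₀ − 7.9000 t); integrating gives ln(m/m₀) = −(Q_out/(Q_in−Q_out)) ln(V/V₀).
m = m₀ (V₀/V)^(Q_out/(Q_in−Q_out)) = 74.0 × (1070/800.61)^(-3.5190) = 26.667 g.
C = m/V = 26.667/800.61 = 0.033308 g/L.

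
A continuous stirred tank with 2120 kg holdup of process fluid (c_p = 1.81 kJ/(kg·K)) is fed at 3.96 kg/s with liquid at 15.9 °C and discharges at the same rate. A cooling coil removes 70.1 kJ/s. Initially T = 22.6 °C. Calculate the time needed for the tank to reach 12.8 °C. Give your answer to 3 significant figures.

M c_p dT/dt = ṁ c_p (T_in − T) − Q̇.
τ = M/ṁ = 535.35 s; T_ss = T_in − Q̇/(ṁ c_p) = 6.1199 °C.
T(t) = T_ss + (T₀ − T_ss) e^(−t/τ). Set T = 12.8:
e^(−t/τ) = (12.8 − 6.1199)/(22.6 − 6.1199) = 0.40534
t = −535.35 · ln(0.40534) = 483.43 s.

483 s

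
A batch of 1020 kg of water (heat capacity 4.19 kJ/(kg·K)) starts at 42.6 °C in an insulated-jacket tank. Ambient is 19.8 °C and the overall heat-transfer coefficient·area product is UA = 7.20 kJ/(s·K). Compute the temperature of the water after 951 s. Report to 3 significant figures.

Heat balance on the well-mixed liquid: M c_p dT/dt = −UA(T − T_amb).
dT/dt = (T_ss − T)/τ with T_ss = T_amb = 19.800 °C, τ = M c_p/UA = 1020·4.19/7.20 = 593.58 s.
T approaches T_ss exponentially: T(t) = T_ss + (T₀ − T_ss) e^(−t/τ).
T(951) = 19.800 + (22.800)·0.20147 = 24.393 °C.

24.4 °C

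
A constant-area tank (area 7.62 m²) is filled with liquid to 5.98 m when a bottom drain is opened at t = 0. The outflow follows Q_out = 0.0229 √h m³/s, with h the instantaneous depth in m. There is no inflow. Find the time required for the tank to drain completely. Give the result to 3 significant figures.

1630 s

A dh/dt = −Q_out = −0.0229 √h.
This is separable: 2 d(√h)/dt = −0.0229/A, so √h = √h₀ − (0.0229/(2A)) t.
Set h = 0: 2√h₀ = (0.0229/A) t_empty ⇒ t_empty = 2A√h₀/0.0229.
t_empty = 2·7.62·√5.98/0.0229 = 15.240·2.4454/0.0229 = 1627.4 s.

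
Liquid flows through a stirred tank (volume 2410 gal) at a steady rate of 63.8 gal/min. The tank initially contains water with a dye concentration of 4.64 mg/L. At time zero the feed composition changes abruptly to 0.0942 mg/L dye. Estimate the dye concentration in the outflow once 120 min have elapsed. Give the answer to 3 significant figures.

Mass balance on the solute (V constant): V dC/dt = Q(C_in − C).
So dC/dt = (C_in − C)/τ with τ = V/Q = 2410/63.8 = 37.774 min.
Integrating: C(t) = C_in + (C₀ − C_in) e^(−t/τ).
C(120) = 0.0942 + (4.64 − 0.0942)·e^(−120/37.774) = 0.0942 + (4.5458)·0.041720 = 0.28385 mg/L.

0.284 mg/L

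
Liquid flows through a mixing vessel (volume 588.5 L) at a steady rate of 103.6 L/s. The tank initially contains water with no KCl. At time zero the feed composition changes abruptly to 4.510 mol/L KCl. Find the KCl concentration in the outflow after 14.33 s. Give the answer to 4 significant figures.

4.148 mol/L

Unsteady species balance (constant V, well mixed): V dC/dt = Q(C_in − C).
Rewrite as dC/dt + C/τ = C_in/τ, τ = V/Q = 5.68050 s.
C approaches C_in exponentially: C(t) = C_in + (C₀ − C_in) e^(−t/τ).
C(14.33) = 4.510 + (0 − 4.510)·e^(−14.33/5.68050) = 4.510 + (-4.51000)·0.0802455 = 4.14809 mol/L.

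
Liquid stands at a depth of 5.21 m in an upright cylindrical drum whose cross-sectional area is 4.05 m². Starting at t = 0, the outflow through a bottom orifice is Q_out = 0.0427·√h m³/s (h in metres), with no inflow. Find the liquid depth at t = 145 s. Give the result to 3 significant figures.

2.30 m

A dh/dt = −Q_out = −0.0427 √h.
Separate and integrate: 2(√h − √h₀) = −(0.0427/A) t.
√h = √5.21 − 0.0427·145/(2·4.05) = 2.2825 − 0.76438 = 1.5182.
h = 1.5182² = 2.3048 m.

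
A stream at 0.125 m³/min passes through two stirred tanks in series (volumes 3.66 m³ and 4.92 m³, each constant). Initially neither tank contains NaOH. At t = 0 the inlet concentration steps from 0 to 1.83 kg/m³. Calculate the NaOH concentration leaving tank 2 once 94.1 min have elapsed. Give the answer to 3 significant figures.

1.39 kg/m³

Species balance on tank i: dCᵢ/dt = (Cᵢ₋₁ − Cᵢ)/τᵢ with τᵢ = Vᵢ/Q.
τ₁ = 3.66/0.125 = 29.280 min; τ₂ = 4.92/0.125 = 39.360 min.
Tank 1: C₁ = C_in(1 − e^(−t/τ₁)). Tank 2 (τ₁ ≠ τ₂): C₂ = C_in[1 − (τ₁ e^(−t/τ₁) − τ₂ e^(−t/τ₂))/(τ₁ − τ₂)].
At t = 94.1: e^(−t/τ₁) = 0.040204, e^(−t/τ₂) = 0.091561.
C₂ = 1.83·[1 − (29.280·0.040204 − 39.360·0.091561)/(-10.080)] = 1.83·0.75926 = 1.3894 kg/m³.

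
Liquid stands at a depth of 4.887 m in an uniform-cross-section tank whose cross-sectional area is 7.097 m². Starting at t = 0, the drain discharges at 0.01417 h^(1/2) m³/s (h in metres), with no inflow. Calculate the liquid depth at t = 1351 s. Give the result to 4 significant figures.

Volume balance on the tank: A dh/dt = −0.01417 √h.
Separate and integrate: 2(√h − √h₀) = −(0.01417/A) t.
√h = √4.887 − 0.01417·1351/(2·7.097) = 2.21066 − 1.34872 = 0.861940.
h = 0.861940² = 0.742941 m.

0.7429 m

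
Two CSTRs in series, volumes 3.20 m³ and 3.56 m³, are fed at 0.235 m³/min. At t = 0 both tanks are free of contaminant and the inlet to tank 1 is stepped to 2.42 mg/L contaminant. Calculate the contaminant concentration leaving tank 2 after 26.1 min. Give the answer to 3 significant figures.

1.31 mg/L

Time constants: τᵢ = Vᵢ/Q for each well-mixed tank.
τ₁ = 3.20/0.235 = 13.617 min; τ₂ = 3.56/0.235 = 15.149 min.
Solving the cascade with C₁(0)=C₂(0)=0 gives C₂(t) = C_in[1 − (τ₁ e^(−t/τ₁) − τ₂ e^(−t/τ₂))/(τ₁ − τ₂)].
At t = 26.1: e^(−t/τ₁) = 0.14709, e^(−t/τ₂) = 0.17855.
C₂ = 2.42·[1 − (13.617·0.14709 − 15.149·0.17855)/(-1.5319)] = 2.42·0.54181 = 1.3112 mg/L.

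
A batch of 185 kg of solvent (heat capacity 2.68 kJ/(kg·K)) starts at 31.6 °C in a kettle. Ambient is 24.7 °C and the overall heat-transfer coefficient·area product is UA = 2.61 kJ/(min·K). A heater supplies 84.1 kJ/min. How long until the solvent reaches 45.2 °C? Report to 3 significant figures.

146 min

M c_p dT/dt = −UA(T − T_amb) + Q̇.
τ = M c_p/UA = 189.96 min; T_ss = T_amb + Q̇/UA = 24.7 + 84.1/2.61 = 56.922 °C.
T(t) = T_ss + (T₀ − T_ss)e^(−t/τ); set T = 45.2:
t = −τ ln[(T − T_ss)/(T₀ − T_ss)] = −189.96 · ln(0.46292) = 146.31 min.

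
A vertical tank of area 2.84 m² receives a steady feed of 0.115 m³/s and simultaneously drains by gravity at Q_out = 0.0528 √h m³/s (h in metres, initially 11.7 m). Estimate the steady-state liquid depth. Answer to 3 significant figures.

A dh/dt = Q_in − 0.0528 √h. Steady state requires inflow = outflow:
Q_in = 0.0528 √h_ss ⇒ √h_ss = 0.115/0.0528 = 2.1780.
h_ss = 2.1780² = 4.7438 m. (Since h₀ = 11.7 m > h_ss, the level will fall toward this value.)

4.74 m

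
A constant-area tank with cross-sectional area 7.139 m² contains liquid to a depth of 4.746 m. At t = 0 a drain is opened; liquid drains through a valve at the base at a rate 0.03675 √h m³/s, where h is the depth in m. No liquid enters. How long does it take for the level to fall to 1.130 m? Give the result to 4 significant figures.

Unsteady balance on liquid volume: A dh/dt = −0.03675 √h.
Separate and integrate: 2(√h − √h₀) = −(0.03675/A) t.
t = 2A(√h₀ − √h)/0.03675 = 2·7.139·(√4.746 − √1.130)/0.03675
  = 14.2780 × (2.17853 − 1.06301) / 0.03675 = 433.397 s.

433.4 s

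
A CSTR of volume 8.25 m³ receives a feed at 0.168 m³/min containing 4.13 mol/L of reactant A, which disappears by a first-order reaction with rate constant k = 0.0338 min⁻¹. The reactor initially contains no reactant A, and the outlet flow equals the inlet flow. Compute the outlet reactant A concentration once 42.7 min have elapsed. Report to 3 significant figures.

1.40 mol/L

Species balance: V dC/dt = Q C_in − Q C − k V C.
This is linear with rate a = Q/V + k = 0.054164 min⁻¹.
C_ss = Q C_in/(Q + kV) = 1.5527 mol/L; C(t) = C_ss + (C₀ − C_ss) e^(−a t).
C(42.7) = 1.5527 + (-1.5527)·e^(−0.054164·42.7) = 1.5527 + (-1.5527)·0.098985 = 1.3990 mol/L.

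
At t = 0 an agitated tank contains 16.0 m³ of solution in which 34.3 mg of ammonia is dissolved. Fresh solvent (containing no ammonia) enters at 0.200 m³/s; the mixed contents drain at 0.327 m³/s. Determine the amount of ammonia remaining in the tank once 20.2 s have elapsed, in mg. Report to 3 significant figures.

21.9 mg

Let m(t) be the amount of ammonia. Volume: V(t) = V₀ + (Q_in − Q_out) t = 16.0 − 0.12700 t; V(20.2) = 13.435 m³.
Solute balance: dm/dt = 0 − Q_out C = −Q_out m/V(t).
dm/m = −Q_out dt/(V₀ − 0.12700 t); integrating gives ln(m/m₀) = −(Q_out/(Q_in−Q_out)) ln(V/V₀).
m = m₀ (V₀/V)^(Q_out/(Q_in−Q_out)) = 34.3 × (16.0/13.435)^(-2.5748) = 21.872 mg.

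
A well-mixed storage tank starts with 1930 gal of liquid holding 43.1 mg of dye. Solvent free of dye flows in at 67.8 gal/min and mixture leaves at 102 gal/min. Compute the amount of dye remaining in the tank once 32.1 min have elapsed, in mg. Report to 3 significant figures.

Let m(t) be the amount of dye. Volume: V(t) = V₀ + (Q_in − Q_out) t = 1930 − 34.200 t; V(32.1) = 832.18 gal.
No dye enters, so dm/dt = −Q_out · (m/V).
Separate: dm/m = −Q_out dt/V(t) ⇒ ln(m/m₀) = −(Q_out/(Q_in−Q_out)) ln(V/V₀).
m = m₀ (V₀/V)^(Q_out/(Q_in−Q_out)) = 43.1 × (1930/832.18)^(-2.9825) = 3.5064 mg.

3.51 mg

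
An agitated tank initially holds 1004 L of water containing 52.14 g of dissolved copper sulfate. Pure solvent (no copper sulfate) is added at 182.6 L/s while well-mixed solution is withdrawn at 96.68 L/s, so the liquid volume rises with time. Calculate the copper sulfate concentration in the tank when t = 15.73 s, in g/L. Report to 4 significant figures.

0.008479 g/L

Let m(t) be the amount of copper sulfate. Volume: V(t) = V₀ + (Q_in − Q_out) t = 1004 + 85.9200 t; V(15.73) = 2355.52 L.
Solute balance: dm/dt = 0 − Q_out C = −Q_out m/V(t).
dm/m = −Q_out dt/(V₀ + 85.9200 t); integrating gives ln(m/m₀) = −(Q_out/(Q_in−Q_out)) ln(V/V₀).
m = m₀ (V₀/V)^(Q_out/(Q_in−Q_out)) = 52.14 × (1004/2355.52)^(1.12523) = 19.9727 g.
C = m/V = 19.9727/2355.52 = 0.00847911 g/L.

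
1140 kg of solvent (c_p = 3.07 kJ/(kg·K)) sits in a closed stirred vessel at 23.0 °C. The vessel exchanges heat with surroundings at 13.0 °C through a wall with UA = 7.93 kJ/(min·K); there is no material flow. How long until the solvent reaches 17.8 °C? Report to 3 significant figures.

324 min

Lumped-capacitance energy balance: M c_p dT/dt = UA(T_amb − T).
τ = M c_p/UA = 441.34 min; T_ss = T_amb = 13.000 °C.
T(t) = T_ss + (T₀ − T_ss)e^(−t/τ); set T = 17.8:
t = −τ ln[(T − T_ss)/(T₀ − T_ss)] = −441.34 · ln(0.48000) = 323.93 min.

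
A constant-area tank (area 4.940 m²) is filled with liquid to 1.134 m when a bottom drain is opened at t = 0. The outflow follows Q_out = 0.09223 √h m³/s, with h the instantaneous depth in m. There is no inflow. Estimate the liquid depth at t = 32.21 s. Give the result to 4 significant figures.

Unsteady balance on liquid volume: A dh/dt = −0.09223 √h.
∫ h^(−1/2) dh = −(0.09223/A) ∫ dt, giving 2√h = 2√h₀ − (0.09223/A) t.
√h = √1.134 − 0.09223·32.21/(2·4.940) = 1.06489 − 0.300681 = 0.764213.
h = 0.764213² = 0.584022 m.

0.5840 m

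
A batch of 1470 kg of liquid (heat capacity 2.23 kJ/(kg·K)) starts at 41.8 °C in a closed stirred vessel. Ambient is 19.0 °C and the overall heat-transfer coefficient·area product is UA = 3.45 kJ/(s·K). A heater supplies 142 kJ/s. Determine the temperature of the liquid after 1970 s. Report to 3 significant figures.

57.9 °C

Lumped-capacitance energy balance: M c_p dT/dt = UA(T_amb − T) + Q̇.
dT/dt = (T_ss − T)/τ with T_ss = T_amb + Q̇/UA = 19.0 + 142/3.45 = 60.159 °C, τ = M c_p/UA = 1470·2.23/3.45 = 950.17 s.
This is linear first-order; T(t) = T_ss + (T₀ − T_ss) e^(−t/τ).
T(1970) = 60.159 + (-18.359)·0.12577 = 57.850 °C.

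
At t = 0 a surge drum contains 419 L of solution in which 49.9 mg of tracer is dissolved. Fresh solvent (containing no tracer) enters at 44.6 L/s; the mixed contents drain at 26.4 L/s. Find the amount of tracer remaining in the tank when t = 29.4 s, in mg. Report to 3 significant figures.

15.1 mg

Total volume: dV/dt = Q_in − Q_out = 18.200 L/s, so V(t) = 419 + 18.200 t and V(29.4) = 954.08 L.
Species balance (pure solvent in): dm/dt = −Q_out · m/V(t).
dm/m = −Q_out dt/(V₀ + 18.200 t); integrating gives ln(m/m₀) = −(Q_out/(Q_in−Q_out)) ln(V/V₀).
m = m₀ (V₀/V)^(Q_out/(Q_in−Q_out)) = 49.9 × (419/954.08)^(1.4505) = 15.126 mg.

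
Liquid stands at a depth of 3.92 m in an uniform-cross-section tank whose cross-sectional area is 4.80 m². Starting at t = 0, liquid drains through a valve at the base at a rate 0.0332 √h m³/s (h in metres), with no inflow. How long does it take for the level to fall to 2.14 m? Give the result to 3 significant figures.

150 s

With no inflow, A dh/dt = −0.0332 √h.
Separate and integrate: 2(√h − √h₀) = −(0.0332/A) t.
t = 2A(√h₀ − √h)/0.0332 = 2·4.80·(√3.92 − √2.14)/0.0332
  = 9.6000 × (1.9799 − 1.4629) / 0.0332 = 149.50 s.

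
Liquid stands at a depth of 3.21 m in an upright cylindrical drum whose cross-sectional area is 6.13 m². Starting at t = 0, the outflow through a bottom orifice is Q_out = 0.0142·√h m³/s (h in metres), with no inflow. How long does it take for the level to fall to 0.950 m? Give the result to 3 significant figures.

705 s

With no inflow, A dh/dt = −0.0142 √h.
Separate and integrate: 2(√h − √h₀) = −(0.0142/A) t.
t = 2A(√h₀ − √h)/0.0142 = 2·6.13·(√3.21 − √0.950)/0.0142
  = 12.260 × (1.7916 − 0.97468) / 0.0142 = 705.35 s.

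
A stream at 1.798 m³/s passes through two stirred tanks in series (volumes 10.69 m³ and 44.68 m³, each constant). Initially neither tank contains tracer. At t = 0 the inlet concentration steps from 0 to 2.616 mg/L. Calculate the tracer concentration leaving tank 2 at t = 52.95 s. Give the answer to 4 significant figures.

Species balance on tank i: dCᵢ/dt = (Cᵢ₋₁ − Cᵢ)/τᵢ with τᵢ = Vᵢ/Q.
τ₁ = 10.69/1.798 = 5.94549 s; τ₂ = 44.68/1.798 = 24.8498 s.
Solving the cascade with C₁(0)=C₂(0)=0 gives C₂(t) = C_in[1 − (τ₁ e^(−t/τ₁) − τ₂ e^(−t/τ₂))/(τ₁ − τ₂)].
At t = 52.95: e^(−t/τ₁) = 0.000135586, e^(−t/τ₂) = 0.118742.
C₂ = 2.616·[1 − (5.94549·0.000135586 − 24.8498·0.118742)/(-18.9043)] = 2.616·0.843955 = 2.20779 mg/L.

2.208 mg/L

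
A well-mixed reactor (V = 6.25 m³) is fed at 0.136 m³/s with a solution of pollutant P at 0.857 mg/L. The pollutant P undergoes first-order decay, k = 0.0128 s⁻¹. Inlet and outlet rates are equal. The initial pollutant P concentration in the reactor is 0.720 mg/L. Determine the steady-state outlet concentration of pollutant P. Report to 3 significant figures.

0.540 mg/L

V dC/dt = Q(C_in − C) − k V C.
At steady state: 0 = Q C_in − (Q + kV) C_ss, so C_ss = Q C_in/(Q + kV).
C_ss = 0.136·0.857/(0.136 + 0.0128·6.25) = 0.11655/0.21600 = 0.53959 mg/L.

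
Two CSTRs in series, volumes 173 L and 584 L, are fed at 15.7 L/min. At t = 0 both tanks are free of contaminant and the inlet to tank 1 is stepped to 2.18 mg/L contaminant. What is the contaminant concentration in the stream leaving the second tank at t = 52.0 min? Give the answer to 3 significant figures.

Time constants: τᵢ = Vᵢ/Q for each well-mixed tank.
τ₁ = 173/15.7 = 11.019 min; τ₂ = 584/15.7 = 37.197 min.
Tank 1: C₁ = C_in(1 − e^(−t/τ₁)). Tank 2 (τ₁ ≠ τ₂): C₂ = C_in[1 − (τ₁ e^(−t/τ₁) − τ₂ e^(−t/τ₂))/(τ₁ − τ₂)].
At t = 52.0: e^(−t/τ₁) = 0.0089234, e^(−t/τ₂) = 0.24710.
C₂ = 2.18·[1 − (11.019·0.0089234 − 37.197·0.24710)/(-26.178)] = 2.18·0.65264 = 1.4228 mg/L.

1.42 mg/L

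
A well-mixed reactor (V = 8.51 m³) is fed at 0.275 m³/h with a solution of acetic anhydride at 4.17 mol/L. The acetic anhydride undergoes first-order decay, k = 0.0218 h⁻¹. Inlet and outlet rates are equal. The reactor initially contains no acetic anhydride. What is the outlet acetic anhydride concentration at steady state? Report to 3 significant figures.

2.49 mol/L

V dC/dt = Q(C_in − C) − k V C.
Steady state (dC/dt = 0): C_ss = Q C_in/(Q + kV) = C_in/(1 + kV/Q).
C_ss = 0.275·4.17/(0.275 + 0.0218·8.51) = 1.1468/0.46052 = 2.4901 mol/L.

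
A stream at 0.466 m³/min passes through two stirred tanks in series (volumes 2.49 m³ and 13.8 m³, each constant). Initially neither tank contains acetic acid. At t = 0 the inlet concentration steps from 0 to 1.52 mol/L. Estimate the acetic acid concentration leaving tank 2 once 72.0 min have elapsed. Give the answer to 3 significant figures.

Time constants: τᵢ = Vᵢ/Q for each well-mixed tank.
τ₁ = 2.49/0.466 = 5.3433 min; τ₂ = 13.8/0.466 = 29.614 min.
Solving the cascade with C₁(0)=C₂(0)=0 gives C₂(t) = C_in[1 − (τ₁ e^(−t/τ₁) − τ₂ e^(−t/τ₂))/(τ₁ − τ₂)].
At t = 72.0: e^(−t/τ₁) = 1.4061e-06, e^(−t/τ₂) = 0.087922.
C₂ = 1.52·[1 − (5.3433·1.4061e-06 − 29.614·0.087922)/(-24.270)] = 1.52·0.89272 = 1.3569 mol/L.

1.36 mol/L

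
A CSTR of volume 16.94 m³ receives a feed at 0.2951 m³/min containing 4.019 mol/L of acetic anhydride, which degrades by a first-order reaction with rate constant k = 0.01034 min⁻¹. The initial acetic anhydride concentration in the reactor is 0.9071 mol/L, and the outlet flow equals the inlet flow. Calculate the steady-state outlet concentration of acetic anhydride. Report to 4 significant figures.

2.522 mol/L

V dC/dt = Q(C_in − C) − k V C.
At steady state: 0 = Q C_in − (Q + kV) C_ss, so C_ss = Q C_in/(Q + kV).
C_ss = 0.2951·4.019/(0.2951 + 0.01034·16.94) = 1.18601/0.470260 = 2.52203 mol/L.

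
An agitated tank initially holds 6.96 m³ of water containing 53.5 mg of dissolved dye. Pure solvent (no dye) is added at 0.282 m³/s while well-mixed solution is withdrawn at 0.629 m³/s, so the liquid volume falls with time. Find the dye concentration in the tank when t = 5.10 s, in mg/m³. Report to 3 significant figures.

Let m(t) be the amount of dye. Volume: V(t) = V₀ + (Q_in − Q_out) t = 6.96 − 0.34700 t; V(5.10) = 5.1903 m³.
Solute balance: dm/dt = 0 − Q_out C = −Q_out m/V(t).
Separate: dm/m = −Q_out dt/V(t) ⇒ ln(m/m₀) = −(Q_out/(Q_in−Q_out)) ln(V/V₀).
m = m₀ (V₀/V)^(Q_out/(Q_in−Q_out)) = 53.5 × (6.96/5.1903)^(-1.8127) = 31.433 mg.
C = m/V = 31.433/5.1903 = 6.0561 mg/m³.

6.06 mg/m³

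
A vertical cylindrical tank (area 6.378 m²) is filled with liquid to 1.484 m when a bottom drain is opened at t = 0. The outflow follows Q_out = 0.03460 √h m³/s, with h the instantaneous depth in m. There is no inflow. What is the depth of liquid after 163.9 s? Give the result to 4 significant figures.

With no inflow, A dh/dt = −0.03460 √h.
This is separable: 2 d(√h)/dt = −0.03460/A, so √h = √h₀ − (0.03460/(2A)) t.
√h = √1.484 − 0.03460·163.9/(2·6.378) = 1.21820 − 0.444570 = 0.773625.
h = 0.773625² = 0.598496 m.

0.5985 m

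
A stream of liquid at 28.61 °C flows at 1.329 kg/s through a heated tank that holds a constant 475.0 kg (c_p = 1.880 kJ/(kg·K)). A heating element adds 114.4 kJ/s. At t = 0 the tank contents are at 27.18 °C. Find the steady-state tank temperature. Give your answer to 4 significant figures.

Unsteady energy balance on the tank contents: M c_p dT/dt = ṁ c_p (T_in − T) + 114.4.
At steady state dT/dt = 0 ⇒ T_ss = T_in + Q̇/(ṁ c_p) = 28.61 + 114.4/(1.329·1.880) = 74.3971 °C.

74.40 °C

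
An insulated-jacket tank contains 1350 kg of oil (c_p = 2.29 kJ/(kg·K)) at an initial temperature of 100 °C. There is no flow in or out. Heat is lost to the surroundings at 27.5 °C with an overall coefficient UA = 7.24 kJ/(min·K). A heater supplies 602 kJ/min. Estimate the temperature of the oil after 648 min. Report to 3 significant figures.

108 °C

Lumped-capacitance energy balance: M c_p dT/dt = UA(T_amb − T) + Q̇.
dT/dt = (T_ss − T)/τ with T_ss = T_amb + Q̇/UA = 27.5 + 602/7.24 = 110.65 °C, τ = M c_p/UA = 1350·2.29/7.24 = 427.00 min.
This is linear first-order; T(t) = T_ss + (T₀ − T_ss) e^(−t/τ).
T(648) = 110.65 + (-10.649)·0.21925 = 108.31 °C.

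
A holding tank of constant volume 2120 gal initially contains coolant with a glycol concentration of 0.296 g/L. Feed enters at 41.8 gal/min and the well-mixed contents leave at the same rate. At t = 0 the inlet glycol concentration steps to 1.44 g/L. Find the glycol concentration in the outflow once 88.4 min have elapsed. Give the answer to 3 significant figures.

Accumulation = in − out for the solute gives V dC/dt = Q(C_in − C).
Time constant τ = V/Q = 2120/41.8 = 50.718 min.
This is linear first-order; C(t) = C_in + (C₀ − C_in) e^(−t/τ).
C(88.4) = 1.44 + (0.296 − 1.44)·e^(−88.4/50.718) = 1.44 + (-1.1440)·0.17500 = 1.2398 g/L.

1.24 g/L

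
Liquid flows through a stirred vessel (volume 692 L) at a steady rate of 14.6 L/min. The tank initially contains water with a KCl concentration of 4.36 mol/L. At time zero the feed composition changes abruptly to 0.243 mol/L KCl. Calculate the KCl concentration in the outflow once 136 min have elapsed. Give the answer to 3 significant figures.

0.477 mol/L

Mass balance on the solute (V constant): V dC/dt = Q(C_in − C).
Rewrite as dC/dt + C/τ = C_in/τ, τ = V/Q = 47.397 min.
Integrating: C(t) = C_in + (C₀ − C_in) e^(−t/τ).
C(136) = 0.243 + (4.36 − 0.243)·e^(−136/47.397) = 0.243 + (4.1170)·0.056735 = 0.47658 mol/L.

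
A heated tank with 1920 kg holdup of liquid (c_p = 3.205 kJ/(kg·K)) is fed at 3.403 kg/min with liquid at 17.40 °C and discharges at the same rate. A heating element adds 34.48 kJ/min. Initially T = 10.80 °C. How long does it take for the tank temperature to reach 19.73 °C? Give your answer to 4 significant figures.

1390 min

M c_p dT/dt = ṁ c_p (T_in − T) + Q̇.
τ = M/ṁ = 564.208 min; T_ss = T_in + Q̇/(ṁ c_p) = 20.5614 °C.
T(t) = T_ss + (T₀ − T_ss) e^(−t/τ). Set T = 19.73:
e^(−t/τ) = (19.73 − 20.5614)/(10.80 − 20.5614) = 0.0851707
t = −564.208 · ln(0.0851707) = 1389.70 min.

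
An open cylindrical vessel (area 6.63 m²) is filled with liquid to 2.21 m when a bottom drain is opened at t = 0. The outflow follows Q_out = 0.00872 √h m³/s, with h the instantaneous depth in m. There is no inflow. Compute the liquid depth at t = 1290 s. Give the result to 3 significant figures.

0.407 m

Volume balance on the tank: A dh/dt = −0.00872 √h.
∫ h^(−1/2) dh = −(0.00872/A) ∫ dt, giving 2√h = 2√h₀ − (0.00872/A) t.
√h = √2.21 − 0.00872·1290/(2·6.63) = 1.4866 − 0.84833 = 0.63828.
h = 0.63828² = 0.40740 m.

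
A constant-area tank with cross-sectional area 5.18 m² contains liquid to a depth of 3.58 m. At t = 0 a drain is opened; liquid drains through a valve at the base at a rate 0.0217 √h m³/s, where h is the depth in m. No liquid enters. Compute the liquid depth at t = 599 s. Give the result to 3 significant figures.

A dh/dt = −Q_out = −0.0217 √h.
Separate and integrate: 2(√h − √h₀) = −(0.0217/A) t.
√h = √3.58 − 0.0217·599/(2·5.18) = 1.8921 − 1.2547 = 0.63743.
h = 0.63743² = 0.40631 m.

0.406 m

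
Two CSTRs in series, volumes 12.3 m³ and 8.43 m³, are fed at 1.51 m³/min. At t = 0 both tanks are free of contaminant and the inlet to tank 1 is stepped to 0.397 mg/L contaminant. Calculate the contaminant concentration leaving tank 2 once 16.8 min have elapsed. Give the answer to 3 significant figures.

Species balance on tank i: dCᵢ/dt = (Cᵢ₋₁ − Cᵢ)/τᵢ with τᵢ = Vᵢ/Q.
τ₁ = 12.3/1.51 = 8.1457 min; τ₂ = 8.43/1.51 = 5.5828 min.
Solving the cascade with C₁(0)=C₂(0)=0 gives C₂(t) = C_in[1 − (τ₁ e^(−t/τ₁) − τ₂ e^(−t/τ₂))/(τ₁ − τ₂)].
At t = 16.8: e^(−t/τ₁) = 0.12714, e^(−t/τ₂) = 0.049329.
C₂ = 0.397·[1 − (8.1457·0.12714 − 5.5828·0.049329)/(2.5629)] = 0.397·0.70335 = 0.27923 mg/L.

0.279 mg/L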